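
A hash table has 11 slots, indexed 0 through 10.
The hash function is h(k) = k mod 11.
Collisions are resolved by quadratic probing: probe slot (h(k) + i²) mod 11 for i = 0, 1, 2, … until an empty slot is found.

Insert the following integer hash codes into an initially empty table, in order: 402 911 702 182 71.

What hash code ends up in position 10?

702

402 hashes to 6; slot 6 is free → place at 6.
911 hashes to 9; slot 9 is free → place at 9.
702 hashes to 9; 9 taken → place at 10.
182 hashes to 6; 6 taken → place at 7.
71 hashes to 5; slot 5 is free → place at 5.
Table: [-, -, -, -, -, 71, 402, 182, -, 911, 702]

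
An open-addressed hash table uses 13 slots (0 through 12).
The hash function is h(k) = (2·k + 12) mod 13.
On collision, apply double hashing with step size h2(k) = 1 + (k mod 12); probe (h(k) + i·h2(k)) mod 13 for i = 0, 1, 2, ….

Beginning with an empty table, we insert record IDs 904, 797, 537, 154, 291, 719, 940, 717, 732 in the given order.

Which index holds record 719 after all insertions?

6

904: h=0 -> slot 0
797: h=7 -> slot 7
537: h=7, h2=10, probe 7,4 -> slot 4
154: h=8 -> slot 8
291: h=9 -> slot 9
719: h=7, h2=12, probe 7,6 -> slot 6
940: h=7, h2=5, probe 7,12 -> slot 12
717: h=3 -> slot 3
732: h=7, h2=1, probe 7,8,9,10 -> slot 10
Table: [904, -, -, 717, 537, -, 719, 797, 154, 291, 732, -, 940]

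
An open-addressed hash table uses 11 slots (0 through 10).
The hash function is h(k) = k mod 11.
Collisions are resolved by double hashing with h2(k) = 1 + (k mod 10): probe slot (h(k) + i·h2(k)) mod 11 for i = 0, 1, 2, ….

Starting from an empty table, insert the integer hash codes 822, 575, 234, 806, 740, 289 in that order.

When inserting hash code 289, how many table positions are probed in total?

3

822: h=8 → slot 8
575: h=3 → slot 3
234: h=3, h2=5, probe 3,8,2 → slot 2
806: h=3, h2=7, probe 3,10 → slot 10
740: h=3, h2=1, probe 3,4 → slot 4
289: h=3, h2=10, probe 3,2,1 → slot 1
Table: [-, 289, 234, 575, 740, -, -, -, 822, -, 806]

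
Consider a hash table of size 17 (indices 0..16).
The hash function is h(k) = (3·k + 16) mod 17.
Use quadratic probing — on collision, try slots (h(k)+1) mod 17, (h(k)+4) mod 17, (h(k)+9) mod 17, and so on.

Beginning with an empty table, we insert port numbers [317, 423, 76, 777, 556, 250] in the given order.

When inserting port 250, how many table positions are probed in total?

Insert 317: h=15, slot 15 empty -> index 15.
Insert 423: h=10, slot 10 empty -> index 10.
Insert 76: h=6, slot 6 empty -> index 6.
Insert 777: h=1, slot 1 empty -> index 1.
Insert 556: h=1, slot 1 occupied -> index 2.
Insert 250: h=1, slots 1,2 occupied -> index 5.
Table: [., 777, 556, ., ., 250, 76, ., ., ., 423, ., ., ., ., 317, .]

3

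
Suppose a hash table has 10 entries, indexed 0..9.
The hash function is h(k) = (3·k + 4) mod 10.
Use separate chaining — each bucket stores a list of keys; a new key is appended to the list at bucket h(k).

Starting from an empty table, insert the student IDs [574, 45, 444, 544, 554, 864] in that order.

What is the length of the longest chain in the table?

Insert 574: h=6, bucket 6 empty → new chain.
Insert 45: h=9, bucket 9 empty → new chain.
Insert 444: h=6, bucket 6 nonempty → append to chain.
Insert 544: h=6, bucket 6 nonempty → append to chain.
Insert 554: h=6, bucket 6 nonempty → append to chain.
Insert 864: h=6, bucket 6 nonempty → append to chain.
Final buckets:
0: ∅
1: ∅
2: ∅
3: ∅
4: ∅
5: ∅
6: 574 -> 444 -> 544 -> 554 -> 864
7: ∅
8: ∅
9: 45

5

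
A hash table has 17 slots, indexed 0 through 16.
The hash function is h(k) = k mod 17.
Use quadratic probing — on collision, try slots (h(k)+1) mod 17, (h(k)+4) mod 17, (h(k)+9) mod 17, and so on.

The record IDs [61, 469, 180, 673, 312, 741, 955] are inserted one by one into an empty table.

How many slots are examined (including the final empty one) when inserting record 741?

Insert 61: h=10, slot 10 empty -> index 10.
Insert 469: h=10, slot 10 occupied -> index 11.
Insert 180: h=10, slots 10,11 occupied -> index 14.
Insert 673: h=10, slots 10,11,14 occupied -> index 2.
Insert 312: h=6, slot 6 empty -> index 6.
Insert 741: h=10, slots 10,11,14,2 occupied -> index 9.
Insert 955: h=3, slot 3 empty -> index 3.
Table: [-, -, 673, 955, -, -, 312, -, -, 741, 61, 469, -, -, 180, -, -]

5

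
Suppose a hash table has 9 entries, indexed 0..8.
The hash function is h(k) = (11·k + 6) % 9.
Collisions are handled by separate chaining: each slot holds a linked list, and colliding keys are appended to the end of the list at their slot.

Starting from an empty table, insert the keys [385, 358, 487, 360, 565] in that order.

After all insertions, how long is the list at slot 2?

Insert 385: h=2, bucket 2 empty → new chain.
Insert 358: h=2, bucket 2 nonempty → append to chain.
Insert 487: h=8, bucket 8 empty → new chain.
Insert 360: h=6, bucket 6 empty → new chain.
Insert 565: h=2, bucket 2 nonempty → append to chain.
Final buckets:
0: .
1: .
2: 385 -> 358 -> 565
3: .
4: .
5: .
6: 360
7: .
8: 487

3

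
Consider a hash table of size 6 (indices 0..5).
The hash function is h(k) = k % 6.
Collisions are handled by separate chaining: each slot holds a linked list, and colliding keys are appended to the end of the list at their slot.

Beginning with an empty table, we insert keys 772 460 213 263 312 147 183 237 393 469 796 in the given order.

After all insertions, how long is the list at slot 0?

1

Insert 772: h=4, bucket 4 empty -> new chain.
Insert 460: h=4, bucket 4 nonempty -> append to chain.
Insert 213: h=3, bucket 3 empty -> new chain.
Insert 263: h=5, bucket 5 empty -> new chain.
Insert 312: h=0, bucket 0 empty -> new chain.
Insert 147: h=3, bucket 3 nonempty -> append to chain.
Insert 183: h=3, bucket 3 nonempty -> append to chain.
Insert 237: h=3, bucket 3 nonempty -> append to chain.
Insert 393: h=3, bucket 3 nonempty -> append to chain.
Insert 469: h=1, bucket 1 empty -> new chain.
Insert 796: h=4, bucket 4 nonempty -> append to chain.
Final buckets:
0: 312
1: 469
2: -
3: 213 -> 147 -> 183 -> 237 -> 393
4: 772 -> 460 -> 796
5: 263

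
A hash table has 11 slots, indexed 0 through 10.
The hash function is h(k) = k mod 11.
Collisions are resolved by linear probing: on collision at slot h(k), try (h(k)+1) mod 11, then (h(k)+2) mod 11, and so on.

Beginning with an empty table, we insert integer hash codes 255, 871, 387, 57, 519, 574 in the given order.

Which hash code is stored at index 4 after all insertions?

387

255: h=2 => slot 2
871: h=2, probe 2,3 => slot 3
387: h=2, probe 2,3,4 => slot 4
57: h=2, probe 2,3,4,5 => slot 5
519: h=2, probe 2,3,4,5,6 => slot 6
574: h=2, probe 2,3,4,5,6,7 => slot 7
Table: [-, -, 255, 871, 387, 57, 519, 574, -, -, -]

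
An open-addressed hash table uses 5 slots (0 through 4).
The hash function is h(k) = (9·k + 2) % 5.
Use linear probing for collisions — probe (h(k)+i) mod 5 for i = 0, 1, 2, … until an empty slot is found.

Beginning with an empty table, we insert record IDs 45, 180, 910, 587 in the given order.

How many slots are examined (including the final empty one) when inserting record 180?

2

Insert 45: h=2, slot 2 empty => index 2.
Insert 180: h=2, slot 2 occupied => index 3.
Insert 910: h=2, slots 2,3 occupied => index 4.
Insert 587: h=0, slot 0 empty => index 0.
Table: [587, ., 45, 180, 910]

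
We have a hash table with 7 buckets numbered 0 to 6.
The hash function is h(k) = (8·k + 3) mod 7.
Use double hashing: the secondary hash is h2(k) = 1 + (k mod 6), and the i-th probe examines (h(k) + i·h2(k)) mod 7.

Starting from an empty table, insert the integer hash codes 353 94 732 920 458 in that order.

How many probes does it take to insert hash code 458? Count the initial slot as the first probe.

3

Insert 353: h=6, slot 6 empty -> index 6.
Insert 94: h=6, h2=5, slot 6 occupied -> index 4.
Insert 732: h=0, slot 0 empty -> index 0.
Insert 920: h=6, h2=3, slot 6 occupied -> index 2.
Insert 458: h=6, h2=3, slots 6,2 occupied -> index 5.
Table: [732, _, 920, _, 94, 458, 353]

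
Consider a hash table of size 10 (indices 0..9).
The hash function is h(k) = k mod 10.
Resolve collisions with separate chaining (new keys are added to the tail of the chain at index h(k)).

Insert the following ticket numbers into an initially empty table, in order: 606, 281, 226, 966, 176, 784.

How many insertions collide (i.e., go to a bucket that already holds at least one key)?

3

Insert 606: h=6, bucket 6 empty -> new chain.
Insert 281: h=1, bucket 1 empty -> new chain.
Insert 226: h=6, bucket 6 nonempty -> append to chain.
Insert 966: h=6, bucket 6 nonempty -> append to chain.
Insert 176: h=6, bucket 6 nonempty -> append to chain.
Insert 784: h=4, bucket 4 empty -> new chain.
Final buckets:
0: —
1: 281
2: —
3: —
4: 784
5: —
6: 606 -> 226 -> 966 -> 176
7: —
8: —
9: —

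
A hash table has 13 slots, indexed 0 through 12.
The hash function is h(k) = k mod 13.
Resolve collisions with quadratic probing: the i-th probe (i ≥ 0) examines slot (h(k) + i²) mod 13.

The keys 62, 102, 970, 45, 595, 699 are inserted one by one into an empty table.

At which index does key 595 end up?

1

62: h=10 => slot 10
102: h=11 => slot 11
970: h=8 => slot 8
45: h=6 => slot 6
595: h=10, probe 10,11,1 => slot 1
699: h=10, probe 10,11,1,6,0 => slot 0
Table: [699, 595, ., ., ., ., 45, ., 970, ., 62, 102, .]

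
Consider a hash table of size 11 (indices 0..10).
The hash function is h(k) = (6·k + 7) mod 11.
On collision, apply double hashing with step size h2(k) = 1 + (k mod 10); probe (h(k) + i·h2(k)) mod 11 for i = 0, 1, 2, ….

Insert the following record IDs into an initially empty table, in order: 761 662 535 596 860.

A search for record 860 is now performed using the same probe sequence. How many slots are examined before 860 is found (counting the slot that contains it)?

Insert 761: h=8, slot 8 empty => index 8.
Insert 662: h=8, h2=3, slot 8 occupied => index 0.
Insert 535: h=5, slot 5 empty => index 5.
Insert 596: h=8, h2=7, slot 8 occupied => index 4.
Insert 860: h=8, h2=1, slot 8 occupied => index 9.
Table: [662, ., ., ., 596, 535, ., ., 761, 860, .]
Lookup 860: h=8, h2=1, probe 8,9 → found at 9.

2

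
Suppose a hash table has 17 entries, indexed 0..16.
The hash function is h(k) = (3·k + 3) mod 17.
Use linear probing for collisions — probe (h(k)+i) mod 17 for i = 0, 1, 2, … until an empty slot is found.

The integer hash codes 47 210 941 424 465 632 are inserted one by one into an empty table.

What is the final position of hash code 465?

47: h=8 -> slot 8
210: h=4 -> slot 4
941: h=4, probe 4,5 -> slot 5
424: h=0 -> slot 0
465: h=4, probe 4,5,6 -> slot 6
632: h=12 -> slot 12
Table: [424, _, _, _, 210, 941, 465, _, 47, _, _, _, 632, _, _, _, _]

6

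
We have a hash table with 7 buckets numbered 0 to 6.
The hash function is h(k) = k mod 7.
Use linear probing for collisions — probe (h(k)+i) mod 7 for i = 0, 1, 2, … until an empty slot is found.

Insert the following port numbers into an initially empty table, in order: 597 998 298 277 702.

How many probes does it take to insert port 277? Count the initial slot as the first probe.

3

597 hashes to 2; slot 2 is free => place at 2.
998 hashes to 4; slot 4 is free => place at 4.
298 hashes to 4; 4 taken => place at 5.
277 hashes to 4; 4,5 taken => place at 6.
702 hashes to 2; 2 taken => place at 3.
Table: [∅, ∅, 597, 702, 998, 298, 277]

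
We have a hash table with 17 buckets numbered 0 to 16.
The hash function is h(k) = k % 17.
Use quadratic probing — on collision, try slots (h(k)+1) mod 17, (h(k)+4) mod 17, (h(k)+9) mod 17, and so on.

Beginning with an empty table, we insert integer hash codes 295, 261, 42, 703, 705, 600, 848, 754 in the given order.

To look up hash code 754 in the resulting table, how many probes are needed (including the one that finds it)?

6

295: h=6 → slot 6
261: h=6, probe 6,7 → slot 7
42: h=8 → slot 8
703: h=6, probe 6,7,10 → slot 10
705: h=8, probe 8,9 → slot 9
600: h=5 → slot 5
848: h=15 → slot 15
754: h=6, probe 6,7,10,15,5,14 → slot 14
Table: [—, —, —, —, —, 600, 295, 261, 42, 705, 703, —, —, —, 754, 848, —]
Lookup 754: h=6, probe 6,7,10,15,5,14 → found at 14.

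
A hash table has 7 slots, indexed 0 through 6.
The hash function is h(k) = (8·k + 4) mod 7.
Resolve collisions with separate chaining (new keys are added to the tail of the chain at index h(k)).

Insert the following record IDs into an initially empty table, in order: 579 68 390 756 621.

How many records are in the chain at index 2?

Insert 579: h=2, bucket 2 empty -> new chain.
Insert 68: h=2, bucket 2 nonempty -> append to chain.
Insert 390: h=2, bucket 2 nonempty -> append to chain.
Insert 756: h=4, bucket 4 empty -> new chain.
Insert 621: h=2, bucket 2 nonempty -> append to chain.
Final buckets:
0: .
1: .
2: 579 -> 68 -> 390 -> 621
3: .
4: 756
5: .
6: .

4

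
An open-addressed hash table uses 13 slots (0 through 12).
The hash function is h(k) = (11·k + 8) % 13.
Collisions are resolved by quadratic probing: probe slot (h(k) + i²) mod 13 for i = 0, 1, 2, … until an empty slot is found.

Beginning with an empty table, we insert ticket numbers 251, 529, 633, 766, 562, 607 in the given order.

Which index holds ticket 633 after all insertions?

251: h=0 → slot 0
529: h=3 → slot 3
633: h=3, probe 3,4 → slot 4
766: h=10 → slot 10
562: h=2 → slot 2
607: h=3, probe 3,4,7 → slot 7
Table: [251, ∅, 562, 529, 633, ∅, ∅, 607, ∅, ∅, 766, ∅, ∅]

4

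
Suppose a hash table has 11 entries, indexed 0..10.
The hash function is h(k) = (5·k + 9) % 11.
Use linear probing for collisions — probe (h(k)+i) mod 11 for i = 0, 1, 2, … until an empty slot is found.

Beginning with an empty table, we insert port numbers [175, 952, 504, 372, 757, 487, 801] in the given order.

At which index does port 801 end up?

175: h=4 → slot 4
952: h=6 → slot 6
504: h=10 → slot 10
372: h=10, probe 10,0 → slot 0
757: h=10, probe 10,0,1 → slot 1
487: h=2 → slot 2
801: h=10, probe 10,0,1,2,3 → slot 3
Table: [372, 757, 487, 801, 175, ∅, 952, ∅, ∅, ∅, 504]

3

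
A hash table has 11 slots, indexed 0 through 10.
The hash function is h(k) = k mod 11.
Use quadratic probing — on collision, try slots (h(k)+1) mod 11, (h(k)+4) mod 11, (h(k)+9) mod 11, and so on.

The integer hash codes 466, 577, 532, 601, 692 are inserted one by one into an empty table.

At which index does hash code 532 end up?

466: h=4 → slot 4
577: h=5 → slot 5
532: h=4, probe 4,5,8 → slot 8
601: h=7 → slot 7
692: h=10 → slot 10
Table: [., ., ., ., 466, 577, ., 601, 532, ., 692]

8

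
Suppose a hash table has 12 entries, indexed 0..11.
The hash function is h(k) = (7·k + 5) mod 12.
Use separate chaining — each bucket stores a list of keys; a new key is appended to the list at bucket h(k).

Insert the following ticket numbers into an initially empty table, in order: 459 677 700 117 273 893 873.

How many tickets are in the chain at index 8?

Insert 459: h=2, bucket 2 empty → new chain.
Insert 677: h=4, bucket 4 empty → new chain.
Insert 700: h=9, bucket 9 empty → new chain.
Insert 117: h=8, bucket 8 empty → new chain.
Insert 273: h=8, bucket 8 nonempty → append to chain.
Insert 893: h=4, bucket 4 nonempty → append to chain.
Insert 873: h=8, bucket 8 nonempty → append to chain.
Final buckets:
0: —
1: —
2: 459
3: —
4: 677 -> 893
5: —
6: —
7: —
8: 117 -> 273 -> 873
9: 700
10: —
11: —

3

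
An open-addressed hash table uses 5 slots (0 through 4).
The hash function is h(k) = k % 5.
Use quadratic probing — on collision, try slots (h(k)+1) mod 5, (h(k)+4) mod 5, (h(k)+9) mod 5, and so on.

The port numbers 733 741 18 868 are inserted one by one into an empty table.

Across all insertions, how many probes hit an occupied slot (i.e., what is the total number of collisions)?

733 hashes to 3; slot 3 is free → place at 3.
741 hashes to 1; slot 1 is free → place at 1.
18 hashes to 3; 3 taken → place at 4.
868 hashes to 3; 3,4 taken → place at 2.
Table: [∅, 741, 868, 733, 18]

3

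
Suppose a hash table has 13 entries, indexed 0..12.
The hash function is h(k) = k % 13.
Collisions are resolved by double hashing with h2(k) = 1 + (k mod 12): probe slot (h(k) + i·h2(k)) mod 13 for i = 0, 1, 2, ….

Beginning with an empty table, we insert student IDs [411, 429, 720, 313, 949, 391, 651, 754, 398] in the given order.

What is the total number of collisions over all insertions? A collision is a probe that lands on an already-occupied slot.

411 hashes to 8; slot 8 is free → place at 8.
429 hashes to 0; slot 0 is free → place at 0.
720 hashes to 5; slot 5 is free → place at 5.
313 hashes to 1; slot 1 is free → place at 1.
949 hashes to 0, h2=2; 0 taken → place at 2.
391 hashes to 1, h2=8; 1 taken → place at 9.
651 hashes to 1, h2=4; 1,5,9,0 taken → place at 4.
754 hashes to 0, h2=11; 0 taken → place at 11.
398 hashes to 8, h2=3; 8,11,1,4 taken → place at 7.
Table: [429, 313, 949, -, 651, 720, -, 398, 411, 391, -, 754, -]

11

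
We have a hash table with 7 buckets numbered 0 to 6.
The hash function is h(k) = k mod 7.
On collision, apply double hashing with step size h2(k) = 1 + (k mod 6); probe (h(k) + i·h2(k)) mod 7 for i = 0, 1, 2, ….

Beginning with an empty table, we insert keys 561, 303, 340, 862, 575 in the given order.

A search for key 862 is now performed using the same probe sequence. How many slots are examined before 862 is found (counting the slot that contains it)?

2

Insert 561: h=1, slot 1 empty → index 1.
Insert 303: h=2, slot 2 empty → index 2.
Insert 340: h=4, slot 4 empty → index 4.
Insert 862: h=1, h2=5, slot 1 occupied → index 6.
Insert 575: h=1, h2=6, slot 1 occupied → index 0.
Table: [575, 561, 303, _, 340, _, 862]
Lookup 862: h=1, h2=5, probe 1,6 → found at 6.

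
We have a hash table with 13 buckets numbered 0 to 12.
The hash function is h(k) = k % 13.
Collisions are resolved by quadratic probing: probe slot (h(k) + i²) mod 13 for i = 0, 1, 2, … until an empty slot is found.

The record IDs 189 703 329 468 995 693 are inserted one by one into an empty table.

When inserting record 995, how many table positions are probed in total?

189 hashes to 7; slot 7 is free => place at 7.
703 hashes to 1; slot 1 is free => place at 1.
329 hashes to 4; slot 4 is free => place at 4.
468 hashes to 0; slot 0 is free => place at 0.
995 hashes to 7; 7 taken => place at 8.
693 hashes to 4; 4 taken => place at 5.
Table: [468, 703, ., ., 329, 693, ., 189, 995, ., ., ., .]

2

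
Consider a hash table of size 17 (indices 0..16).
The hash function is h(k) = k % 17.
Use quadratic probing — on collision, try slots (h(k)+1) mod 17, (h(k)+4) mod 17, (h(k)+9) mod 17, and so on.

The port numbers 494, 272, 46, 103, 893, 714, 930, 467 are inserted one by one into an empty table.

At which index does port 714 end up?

494: h=1 => slot 1
272: h=0 => slot 0
46: h=12 => slot 12
103: h=1, probe 1,2 => slot 2
893: h=9 => slot 9
714: h=0, probe 0,1,4 => slot 4
930: h=12, probe 12,13 => slot 13
467: h=8 => slot 8
Table: [272, 494, 103, ., 714, ., ., ., 467, 893, ., ., 46, 930, ., ., .]

4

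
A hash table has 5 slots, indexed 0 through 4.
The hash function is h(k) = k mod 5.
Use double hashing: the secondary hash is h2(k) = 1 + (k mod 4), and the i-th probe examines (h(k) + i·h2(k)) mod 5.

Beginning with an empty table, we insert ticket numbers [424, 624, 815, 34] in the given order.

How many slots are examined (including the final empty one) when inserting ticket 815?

3

424: h=4 → slot 4
624: h=4, h2=1, probe 4,0 → slot 0
815: h=0, h2=4, probe 0,4,3 → slot 3
34: h=4, h2=3, probe 4,2 → slot 2
Table: [624, -, 34, 815, 424]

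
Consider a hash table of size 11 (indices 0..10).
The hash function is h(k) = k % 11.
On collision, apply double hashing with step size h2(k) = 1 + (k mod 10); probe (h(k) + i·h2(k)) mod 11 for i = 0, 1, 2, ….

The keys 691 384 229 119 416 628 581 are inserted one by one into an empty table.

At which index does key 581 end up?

691 hashes to 9; slot 9 is free → place at 9.
384 hashes to 10; slot 10 is free → place at 10.
229 hashes to 9, h2=10; 9 taken → place at 8.
119 hashes to 9, h2=10; 9,8 taken → place at 7.
416 hashes to 9, h2=7; 9 taken → place at 5.
628 hashes to 1; slot 1 is free → place at 1.
581 hashes to 9, h2=2; 9 taken → place at 0.
Table: [581, 628, —, —, —, 416, —, 119, 229, 691, 384]

0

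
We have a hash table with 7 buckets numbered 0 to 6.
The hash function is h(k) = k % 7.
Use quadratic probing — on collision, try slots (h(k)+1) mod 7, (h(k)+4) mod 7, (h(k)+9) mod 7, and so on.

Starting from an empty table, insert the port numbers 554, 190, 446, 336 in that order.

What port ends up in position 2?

554: h=1 => slot 1
190: h=1, probe 1,2 => slot 2
446: h=5 => slot 5
336: h=0 => slot 0
Table: [336, 554, 190, ∅, ∅, 446, ∅]

190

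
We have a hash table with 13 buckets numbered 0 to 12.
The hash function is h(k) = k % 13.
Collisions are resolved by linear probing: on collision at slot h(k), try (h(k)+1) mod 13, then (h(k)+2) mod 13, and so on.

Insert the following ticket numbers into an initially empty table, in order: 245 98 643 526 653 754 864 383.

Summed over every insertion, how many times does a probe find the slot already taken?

245: h=11 => slot 11
98: h=7 => slot 7
643: h=6 => slot 6
526: h=6, probe 6,7,8 => slot 8
653: h=3 => slot 3
754: h=0 => slot 0
864: h=6, probe 6,7,8,9 => slot 9
383: h=6, probe 6,7,8,9,10 => slot 10
Table: [754, _, _, 653, _, _, 643, 98, 526, 864, 383, 245, _]

9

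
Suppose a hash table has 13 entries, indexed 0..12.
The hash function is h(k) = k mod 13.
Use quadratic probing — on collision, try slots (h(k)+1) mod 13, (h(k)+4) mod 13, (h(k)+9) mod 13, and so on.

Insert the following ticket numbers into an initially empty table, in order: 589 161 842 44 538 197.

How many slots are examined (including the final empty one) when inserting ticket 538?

Insert 589: h=4, slot 4 empty -> index 4.
Insert 161: h=5, slot 5 empty -> index 5.
Insert 842: h=10, slot 10 empty -> index 10.
Insert 44: h=5, slot 5 occupied -> index 6.
Insert 538: h=5, slots 5,6 occupied -> index 9.
Insert 197: h=2, slot 2 empty -> index 2.
Table: [∅, ∅, 197, ∅, 589, 161, 44, ∅, ∅, 538, 842, ∅, ∅]

3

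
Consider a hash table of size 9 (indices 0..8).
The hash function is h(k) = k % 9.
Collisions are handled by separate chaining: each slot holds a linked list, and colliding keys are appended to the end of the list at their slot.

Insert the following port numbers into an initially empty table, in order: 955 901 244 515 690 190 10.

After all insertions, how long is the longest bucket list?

5

Insert 955: h=1, bucket 1 empty → new chain.
Insert 901: h=1, bucket 1 nonempty → append to chain.
Insert 244: h=1, bucket 1 nonempty → append to chain.
Insert 515: h=2, bucket 2 empty → new chain.
Insert 690: h=6, bucket 6 empty → new chain.
Insert 190: h=1, bucket 1 nonempty → append to chain.
Insert 10: h=1, bucket 1 nonempty → append to chain.
Final buckets:
0: _
1: 955 -> 901 -> 244 -> 190 -> 10
2: 515
3: _
4: _
5: _
6: 690
7: _
8: _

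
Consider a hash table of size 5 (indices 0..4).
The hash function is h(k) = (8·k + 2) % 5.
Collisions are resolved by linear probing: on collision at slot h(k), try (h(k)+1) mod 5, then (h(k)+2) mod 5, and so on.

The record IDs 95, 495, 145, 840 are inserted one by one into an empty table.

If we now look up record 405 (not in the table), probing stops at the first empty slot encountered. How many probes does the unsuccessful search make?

95: h=2 => slot 2
495: h=2, probe 2,3 => slot 3
145: h=2, probe 2,3,4 => slot 4
840: h=2, probe 2,3,4,0 => slot 0
Table: [840, ∅, 95, 495, 145]
Lookup 405: h=2, probe 2,3,4,0,1 → slot 1 empty, not found.

5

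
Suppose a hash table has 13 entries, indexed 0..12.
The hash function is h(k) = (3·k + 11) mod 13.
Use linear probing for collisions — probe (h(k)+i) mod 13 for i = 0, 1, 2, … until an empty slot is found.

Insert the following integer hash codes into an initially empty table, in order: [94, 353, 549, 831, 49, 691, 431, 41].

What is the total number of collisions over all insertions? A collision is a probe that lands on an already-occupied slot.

11

94 hashes to 7; slot 7 is free -> place at 7.
353 hashes to 4; slot 4 is free -> place at 4.
549 hashes to 7; 7 taken -> place at 8.
831 hashes to 8; 8 taken -> place at 9.
49 hashes to 2; slot 2 is free -> place at 2.
691 hashes to 4; 4 taken -> place at 5.
431 hashes to 4; 4,5 taken -> place at 6.
41 hashes to 4; 4,5,6,7,8,9 taken -> place at 10.
Table: [_, _, 49, _, 353, 691, 431, 94, 549, 831, 41, _, _]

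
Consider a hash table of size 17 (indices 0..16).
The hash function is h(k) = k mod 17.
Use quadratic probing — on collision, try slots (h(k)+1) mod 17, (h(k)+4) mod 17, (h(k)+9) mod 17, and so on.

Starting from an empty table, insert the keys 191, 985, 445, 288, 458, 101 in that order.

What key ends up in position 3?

445

191: h=4 => slot 4
985: h=16 => slot 16
445: h=3 => slot 3
288: h=16, probe 16,0 => slot 0
458: h=16, probe 16,0,3,8 => slot 8
101: h=16, probe 16,0,3,8,15 => slot 15
Table: [288, _, _, 445, 191, _, _, _, 458, _, _, _, _, _, _, 101, 985]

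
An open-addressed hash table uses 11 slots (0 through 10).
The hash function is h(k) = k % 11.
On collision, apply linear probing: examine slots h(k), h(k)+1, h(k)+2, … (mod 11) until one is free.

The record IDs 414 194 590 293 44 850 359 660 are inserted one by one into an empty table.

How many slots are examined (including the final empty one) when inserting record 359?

6

414 hashes to 7; slot 7 is free -> place at 7.
194 hashes to 7; 7 taken -> place at 8.
590 hashes to 7; 7,8 taken -> place at 9.
293 hashes to 7; 7,8,9 taken -> place at 10.
44 hashes to 0; slot 0 is free -> place at 0.
850 hashes to 3; slot 3 is free -> place at 3.
359 hashes to 7; 7,8,9,10,0 taken -> place at 1.
660 hashes to 0; 0,1 taken -> place at 2.
Table: [44, 359, 660, 850, ∅, ∅, ∅, 414, 194, 590, 293]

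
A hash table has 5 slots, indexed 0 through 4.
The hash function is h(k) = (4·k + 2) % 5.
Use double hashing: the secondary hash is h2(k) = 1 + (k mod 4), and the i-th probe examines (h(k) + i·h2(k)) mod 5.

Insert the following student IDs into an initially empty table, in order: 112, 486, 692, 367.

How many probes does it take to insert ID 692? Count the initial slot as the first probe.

112: h=0 -> slot 0
486: h=1 -> slot 1
692: h=0, h2=1, probe 0,1,2 -> slot 2
367: h=0, h2=4, probe 0,4 -> slot 4
Table: [112, 486, 692, ∅, 367]

3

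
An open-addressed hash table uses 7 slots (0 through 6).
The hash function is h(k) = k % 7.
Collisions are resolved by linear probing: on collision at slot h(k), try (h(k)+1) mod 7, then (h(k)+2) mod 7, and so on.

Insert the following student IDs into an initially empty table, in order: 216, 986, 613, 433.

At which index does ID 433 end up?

216: h=6 → slot 6
986: h=6, probe 6,0 → slot 0
613: h=4 → slot 4
433: h=6, probe 6,0,1 → slot 1
Table: [986, 433, ., ., 613, ., 216]

1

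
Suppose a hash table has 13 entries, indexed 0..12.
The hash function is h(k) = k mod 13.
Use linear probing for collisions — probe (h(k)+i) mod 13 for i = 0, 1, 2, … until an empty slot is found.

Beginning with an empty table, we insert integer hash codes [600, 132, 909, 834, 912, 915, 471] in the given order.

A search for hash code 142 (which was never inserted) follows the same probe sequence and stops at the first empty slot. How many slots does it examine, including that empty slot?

2

Insert 600: h=2, slot 2 empty -> index 2.
Insert 132: h=2, slot 2 occupied -> index 3.
Insert 909: h=12, slot 12 empty -> index 12.
Insert 834: h=2, slots 2,3 occupied -> index 4.
Insert 912: h=2, slots 2,3,4 occupied -> index 5.
Insert 915: h=5, slot 5 occupied -> index 6.
Insert 471: h=3, slots 3,4,5,6 occupied -> index 7.
Table: [_, _, 600, 132, 834, 912, 915, 471, _, _, _, _, 909]
Lookup 142: h=12, probe 12,0 → slot 0 empty, not found.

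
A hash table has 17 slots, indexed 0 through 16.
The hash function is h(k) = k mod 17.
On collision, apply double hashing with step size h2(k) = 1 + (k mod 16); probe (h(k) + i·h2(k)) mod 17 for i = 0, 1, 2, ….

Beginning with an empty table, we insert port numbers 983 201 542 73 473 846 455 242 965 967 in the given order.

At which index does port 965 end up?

983: h=14 → slot 14
201: h=14, h2=10, probe 14,7 → slot 7
542: h=15 → slot 15
73: h=5 → slot 5
473: h=14, h2=10, probe 14,7,0 → slot 0
846: h=13 → slot 13
455: h=13, h2=8, probe 13,4 → slot 4
242: h=4, h2=3, probe 4,7,10 → slot 10
965: h=13, h2=6, probe 13,2 → slot 2
967: h=15, h2=8, probe 15,6 → slot 6
Table: [473, —, 965, —, 455, 73, 967, 201, —, —, 242, —, —, 846, 983, 542, —]

2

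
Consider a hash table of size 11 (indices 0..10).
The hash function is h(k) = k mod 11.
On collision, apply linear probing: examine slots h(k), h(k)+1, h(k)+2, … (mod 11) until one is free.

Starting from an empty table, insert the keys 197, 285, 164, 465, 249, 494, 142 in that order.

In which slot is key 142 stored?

4

Insert 197: h=10, slot 10 empty → index 10.
Insert 285: h=10, slot 10 occupied → index 0.
Insert 164: h=10, slots 10,0 occupied → index 1.
Insert 465: h=3, slot 3 empty → index 3.
Insert 249: h=7, slot 7 empty → index 7.
Insert 494: h=10, slots 10,0,1 occupied → index 2.
Insert 142: h=10, slots 10,0,1,2,3 occupied → index 4.
Table: [285, 164, 494, 465, 142, ., ., 249, ., ., 197]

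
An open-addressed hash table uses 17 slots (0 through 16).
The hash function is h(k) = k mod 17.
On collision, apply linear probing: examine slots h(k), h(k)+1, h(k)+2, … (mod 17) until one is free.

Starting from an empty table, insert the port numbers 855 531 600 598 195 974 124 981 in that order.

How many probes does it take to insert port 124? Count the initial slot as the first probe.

855: h=5 → slot 5
531: h=4 → slot 4
600: h=5, probe 5,6 → slot 6
598: h=3 → slot 3
195: h=8 → slot 8
974: h=5, probe 5,6,7 → slot 7
124: h=5, probe 5,6,7,8,9 → slot 9
981: h=12 → slot 12
Table: [—, —, —, 598, 531, 855, 600, 974, 195, 124, —, —, 981, —, —, —, —]

5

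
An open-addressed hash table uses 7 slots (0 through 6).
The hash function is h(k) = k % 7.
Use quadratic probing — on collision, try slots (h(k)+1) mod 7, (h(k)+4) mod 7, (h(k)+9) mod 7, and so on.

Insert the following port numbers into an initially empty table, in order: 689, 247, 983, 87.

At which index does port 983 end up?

689: h=3 → slot 3
247: h=2 → slot 2
983: h=3, probe 3,4 → slot 4
87: h=3, probe 3,4,0 → slot 0
Table: [87, ∅, 247, 689, 983, ∅, ∅]

4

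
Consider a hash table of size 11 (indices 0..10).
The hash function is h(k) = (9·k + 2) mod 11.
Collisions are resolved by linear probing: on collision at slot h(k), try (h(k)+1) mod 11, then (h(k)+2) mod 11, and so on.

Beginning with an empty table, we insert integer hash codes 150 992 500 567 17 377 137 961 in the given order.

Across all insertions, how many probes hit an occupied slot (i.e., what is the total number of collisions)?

2

150: h=10 -> slot 10
992: h=9 -> slot 9
500: h=3 -> slot 3
567: h=1 -> slot 1
17: h=1, probe 1,2 -> slot 2
377: h=7 -> slot 7
137: h=3, probe 3,4 -> slot 4
961: h=5 -> slot 5
Table: [., 567, 17, 500, 137, 961, ., 377, ., 992, 150]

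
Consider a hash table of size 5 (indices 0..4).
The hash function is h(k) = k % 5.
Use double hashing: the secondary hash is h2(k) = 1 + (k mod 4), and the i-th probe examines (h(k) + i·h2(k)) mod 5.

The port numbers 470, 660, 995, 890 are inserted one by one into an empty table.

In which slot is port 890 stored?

470 hashes to 0; slot 0 is free => place at 0.
660 hashes to 0, h2=1; 0 taken => place at 1.
995 hashes to 0, h2=4; 0 taken => place at 4.
890 hashes to 0, h2=3; 0 taken => place at 3.
Table: [470, 660, _, 890, 995]

3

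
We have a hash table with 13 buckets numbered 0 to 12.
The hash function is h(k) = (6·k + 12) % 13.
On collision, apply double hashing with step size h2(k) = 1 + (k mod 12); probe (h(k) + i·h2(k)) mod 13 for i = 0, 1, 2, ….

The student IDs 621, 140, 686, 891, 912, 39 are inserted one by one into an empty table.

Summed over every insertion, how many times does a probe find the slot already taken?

2

621: h=7 -> slot 7
140: h=7, h2=9, probe 7,3 -> slot 3
686: h=7, h2=3, probe 7,10 -> slot 10
891: h=2 -> slot 2
912: h=11 -> slot 11
39: h=12 -> slot 12
Table: [-, -, 891, 140, -, -, -, 621, -, -, 686, 912, 39]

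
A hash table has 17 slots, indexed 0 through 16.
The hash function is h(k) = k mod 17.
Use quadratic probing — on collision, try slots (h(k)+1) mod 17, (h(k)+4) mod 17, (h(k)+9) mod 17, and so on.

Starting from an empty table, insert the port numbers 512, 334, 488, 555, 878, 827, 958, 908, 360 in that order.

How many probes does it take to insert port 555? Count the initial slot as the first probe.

3

Insert 512: h=2, slot 2 empty => index 2.
Insert 334: h=11, slot 11 empty => index 11.
Insert 488: h=12, slot 12 empty => index 12.
Insert 555: h=11, slots 11,12 occupied => index 15.
Insert 878: h=11, slots 11,12,15 occupied => index 3.
Insert 827: h=11, slots 11,12,15,3 occupied => index 10.
Insert 958: h=6, slot 6 empty => index 6.
Insert 908: h=7, slot 7 empty => index 7.
Insert 360: h=3, slot 3 occupied => index 4.
Table: [—, —, 512, 878, 360, —, 958, 908, —, —, 827, 334, 488, —, —, 555, —]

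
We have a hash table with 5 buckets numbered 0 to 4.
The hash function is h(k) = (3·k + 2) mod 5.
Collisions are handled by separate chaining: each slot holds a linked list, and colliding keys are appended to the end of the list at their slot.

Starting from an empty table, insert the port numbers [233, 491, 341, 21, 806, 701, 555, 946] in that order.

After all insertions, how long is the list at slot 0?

6

Insert 233: h=1, bucket 1 empty -> new chain.
Insert 491: h=0, bucket 0 empty -> new chain.
Insert 341: h=0, bucket 0 nonempty -> append to chain.
Insert 21: h=0, bucket 0 nonempty -> append to chain.
Insert 806: h=0, bucket 0 nonempty -> append to chain.
Insert 701: h=0, bucket 0 nonempty -> append to chain.
Insert 555: h=2, bucket 2 empty -> new chain.
Insert 946: h=0, bucket 0 nonempty -> append to chain.
Final buckets:
0: 491 -> 341 -> 21 -> 806 -> 701 -> 946
1: 233
2: 555
3: —
4: —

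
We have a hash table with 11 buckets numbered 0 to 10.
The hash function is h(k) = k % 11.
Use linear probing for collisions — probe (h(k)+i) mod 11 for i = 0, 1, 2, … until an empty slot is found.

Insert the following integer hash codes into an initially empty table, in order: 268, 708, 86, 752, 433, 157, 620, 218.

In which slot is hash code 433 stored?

268: h=4 => slot 4
708: h=4, probe 4,5 => slot 5
86: h=9 => slot 9
752: h=4, probe 4,5,6 => slot 6
433: h=4, probe 4,5,6,7 => slot 7
157: h=3 => slot 3
620: h=4, probe 4,5,6,7,8 => slot 8
218: h=9, probe 9,10 => slot 10
Table: [—, —, —, 157, 268, 708, 752, 433, 620, 86, 218]

7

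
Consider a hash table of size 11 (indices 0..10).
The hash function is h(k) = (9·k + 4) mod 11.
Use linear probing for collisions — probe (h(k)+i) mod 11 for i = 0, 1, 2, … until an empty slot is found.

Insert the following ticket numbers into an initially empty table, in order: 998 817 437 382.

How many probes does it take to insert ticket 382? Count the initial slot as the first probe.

3

Insert 998: h=10, slot 10 empty => index 10.
Insert 817: h=9, slot 9 empty => index 9.
Insert 437: h=10, slot 10 occupied => index 0.
Insert 382: h=10, slots 10,0 occupied => index 1.
Table: [437, 382, ., ., ., ., ., ., ., 817, 998]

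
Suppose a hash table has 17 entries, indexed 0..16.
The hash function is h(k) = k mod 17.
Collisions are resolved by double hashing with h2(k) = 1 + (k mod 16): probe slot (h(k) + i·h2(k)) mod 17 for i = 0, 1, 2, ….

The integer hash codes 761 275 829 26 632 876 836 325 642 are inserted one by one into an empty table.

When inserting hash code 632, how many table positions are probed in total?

2

761 hashes to 13; slot 13 is free → place at 13.
275 hashes to 3; slot 3 is free → place at 3.
829 hashes to 13, h2=14; 13 taken → place at 10.
26 hashes to 9; slot 9 is free → place at 9.
632 hashes to 3, h2=9; 3 taken → place at 12.
876 hashes to 9, h2=13; 9 taken → place at 5.
836 hashes to 3, h2=5; 3 taken → place at 8.
325 hashes to 2; slot 2 is free → place at 2.
642 hashes to 13, h2=3; 13 taken → place at 16.
Table: [_, _, 325, 275, _, 876, _, _, 836, 26, 829, _, 632, 761, _, _, 642]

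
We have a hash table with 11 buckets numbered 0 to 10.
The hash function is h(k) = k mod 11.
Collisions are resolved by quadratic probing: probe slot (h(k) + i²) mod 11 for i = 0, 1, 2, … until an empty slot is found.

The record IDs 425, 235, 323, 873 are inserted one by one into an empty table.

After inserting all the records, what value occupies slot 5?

425: h=7 → slot 7
235: h=4 → slot 4
323: h=4, probe 4,5 → slot 5
873: h=4, probe 4,5,8 → slot 8
Table: [-, -, -, -, 235, 323, -, 425, 873, -, -]

323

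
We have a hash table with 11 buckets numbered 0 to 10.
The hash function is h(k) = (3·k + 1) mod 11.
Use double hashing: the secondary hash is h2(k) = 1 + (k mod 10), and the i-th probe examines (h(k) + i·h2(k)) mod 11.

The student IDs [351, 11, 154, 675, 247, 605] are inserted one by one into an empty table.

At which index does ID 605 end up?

351 hashes to 9; slot 9 is free => place at 9.
11 hashes to 1; slot 1 is free => place at 1.
154 hashes to 1, h2=5; 1 taken => place at 6.
675 hashes to 2; slot 2 is free => place at 2.
247 hashes to 5; slot 5 is free => place at 5.
605 hashes to 1, h2=6; 1 taken => place at 7.
Table: [_, 11, 675, _, _, 247, 154, 605, _, 351, _]

7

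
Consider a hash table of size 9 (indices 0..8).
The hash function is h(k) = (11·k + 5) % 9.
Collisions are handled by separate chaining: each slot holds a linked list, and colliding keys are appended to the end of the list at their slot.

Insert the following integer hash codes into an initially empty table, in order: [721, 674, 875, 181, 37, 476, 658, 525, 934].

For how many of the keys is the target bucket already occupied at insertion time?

4

Insert 721: h=7, bucket 7 empty -> new chain.
Insert 674: h=3, bucket 3 empty -> new chain.
Insert 875: h=0, bucket 0 empty -> new chain.
Insert 181: h=7, bucket 7 nonempty -> append to chain.
Insert 37: h=7, bucket 7 nonempty -> append to chain.
Insert 476: h=3, bucket 3 nonempty -> append to chain.
Insert 658: h=7, bucket 7 nonempty -> append to chain.
Insert 525: h=2, bucket 2 empty -> new chain.
Insert 934: h=1, bucket 1 empty -> new chain.
Final buckets:
0: 875
1: 934
2: 525
3: 674 -> 476
4: ∅
5: ∅
6: ∅
7: 721 -> 181 -> 37 -> 658
8: ∅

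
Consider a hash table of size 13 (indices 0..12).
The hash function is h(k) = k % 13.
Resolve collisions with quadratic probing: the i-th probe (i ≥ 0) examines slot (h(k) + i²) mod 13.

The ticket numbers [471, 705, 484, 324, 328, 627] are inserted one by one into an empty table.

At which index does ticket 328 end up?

6

Insert 471: h=3, slot 3 empty → index 3.
Insert 705: h=3, slot 3 occupied → index 4.
Insert 484: h=3, slots 3,4 occupied → index 7.
Insert 324: h=12, slot 12 empty → index 12.
Insert 328: h=3, slots 3,4,7,12 occupied → index 6.
Insert 627: h=3, slots 3,4,7,12,6 occupied → index 2.
Table: [—, —, 627, 471, 705, —, 328, 484, —, —, —, —, 324]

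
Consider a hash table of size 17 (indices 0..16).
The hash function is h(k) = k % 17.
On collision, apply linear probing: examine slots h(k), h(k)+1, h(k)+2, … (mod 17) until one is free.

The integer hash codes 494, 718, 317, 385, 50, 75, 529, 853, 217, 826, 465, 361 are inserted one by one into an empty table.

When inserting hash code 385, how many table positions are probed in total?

2

494: h=1 => slot 1
718: h=4 => slot 4
317: h=11 => slot 11
385: h=11, probe 11,12 => slot 12
50: h=16 => slot 16
75: h=7 => slot 7
529: h=2 => slot 2
853: h=3 => slot 3
217: h=13 => slot 13
826: h=10 => slot 10
465: h=6 => slot 6
361: h=4, probe 4,5 => slot 5
Table: [—, 494, 529, 853, 718, 361, 465, 75, —, —, 826, 317, 385, 217, —, —, 50]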